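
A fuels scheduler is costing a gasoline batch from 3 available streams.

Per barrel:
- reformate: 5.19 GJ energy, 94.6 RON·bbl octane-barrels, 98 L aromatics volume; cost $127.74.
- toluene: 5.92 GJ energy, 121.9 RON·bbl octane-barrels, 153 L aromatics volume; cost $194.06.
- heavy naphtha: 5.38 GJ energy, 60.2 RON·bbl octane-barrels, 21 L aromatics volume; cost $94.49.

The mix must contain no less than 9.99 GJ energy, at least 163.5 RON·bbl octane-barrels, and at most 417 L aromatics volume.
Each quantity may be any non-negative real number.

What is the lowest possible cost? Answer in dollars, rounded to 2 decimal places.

This is a linear program. Let x1 = barrels of reformate, x2 = barrels of toluene, x3 = barrels of heavy naphtha.
Minimise 127.74x1 + 194.06x2 + 94.49x3 subject to:
  5.19x1 + 5.92x2 + 5.38x3 ≥ 9.99   (energy)
  94.6x1 + 121.9x2 + 60.2x3 ≥ 163.5   (octane-barrels)
  98x1 + 153x2 + 21x3 ≤ 417   (aromatics volume)
  x1, x2, x3 ≥ 0.
The minimum-cost mix takes nothing from toluene — only reformate, heavy naphtha. Binding constraints: energy and octane-barrels.
That vertex is x1 = 1.4159, x3 = 0.49101.
Objective = 127.74·1.4159 + 94.49·0.49101 = 227.2626.

$227.26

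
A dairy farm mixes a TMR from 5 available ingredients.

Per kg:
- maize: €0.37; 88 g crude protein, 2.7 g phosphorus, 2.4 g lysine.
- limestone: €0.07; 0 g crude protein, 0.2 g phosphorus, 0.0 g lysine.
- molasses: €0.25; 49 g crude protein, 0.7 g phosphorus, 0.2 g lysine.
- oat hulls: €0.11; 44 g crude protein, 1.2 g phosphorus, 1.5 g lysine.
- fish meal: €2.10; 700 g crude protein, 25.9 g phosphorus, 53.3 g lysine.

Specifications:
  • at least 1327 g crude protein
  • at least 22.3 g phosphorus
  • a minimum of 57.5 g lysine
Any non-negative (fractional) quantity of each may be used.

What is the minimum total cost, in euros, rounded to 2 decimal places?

€3.46

Set it up as a linear program. Let x1 = kg of maize, x2 = kg of limestone, x3 = kg of molasses, x4 = kg of oat hulls, x5 = kg of fish meal.
Minimize 0.37x1 + 0.07x2 + 0.25x3 + 0.11x4 + 2.1x5 s.t.:
  88x1 + 49x3 + 44x4 + 700x5 ≥ 1327   (crude protein)
  2.7x1 + 0.2x2 + 0.7x3 + 1.2x4 + 25.9x5 ≥ 22.3   (phosphorus)
  2.4x1 + 0.2x3 + 1.5x4 + 53.3x5 ≥ 57.5   (lysine)
  x1, x2, x3, x4, x5 ≥ 0.
The cheapest feasible vertex uses only oat hulls, fish meal; maize, limestone, molasses are not used. Binding constraints: crude protein and lysine.
That vertex is x4 = 23.53, x5 = 0.4165.
Cost = 0.11·23.53 + 2.1·0.4165 = 3.4630.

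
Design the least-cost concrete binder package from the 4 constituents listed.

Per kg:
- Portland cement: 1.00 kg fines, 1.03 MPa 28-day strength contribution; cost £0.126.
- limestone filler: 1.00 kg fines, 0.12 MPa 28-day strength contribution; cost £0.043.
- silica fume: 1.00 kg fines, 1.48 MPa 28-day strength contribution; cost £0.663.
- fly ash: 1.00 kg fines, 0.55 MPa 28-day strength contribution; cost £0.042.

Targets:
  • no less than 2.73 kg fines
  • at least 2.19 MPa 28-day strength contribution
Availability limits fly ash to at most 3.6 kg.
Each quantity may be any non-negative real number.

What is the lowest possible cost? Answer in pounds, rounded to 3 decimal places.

Let x1 = kg of Portland cement, x2 = kg of limestone filler, x3 = kg of silica fume, x4 = kg of fly ash.
min 0.126x1 + 0.043x2 + 0.663x3 + 0.042x4 subject to:
  1x1 + 1x2 + 1x3 + 1x4 ≥ 2.73   (fines)
  1.03x1 + 0.12x2 + 1.48x3 + 0.55x4 ≥ 2.19   (28-day strength contribution)
  x4 ≤ 3.6
  x1, x2, x3, x4 ≥ 0.
The optimal basis is {Portland cement, fly ash}; limestone filler, silica fume drop out. There the 28-day strength contribution and the fly ash cap constraints are tight.
Solving gives x1 = 0.2039, x4 = 3.6.
Cost = 0.126·0.2039 + 0.042·3.6 = 0.17689.

£0.177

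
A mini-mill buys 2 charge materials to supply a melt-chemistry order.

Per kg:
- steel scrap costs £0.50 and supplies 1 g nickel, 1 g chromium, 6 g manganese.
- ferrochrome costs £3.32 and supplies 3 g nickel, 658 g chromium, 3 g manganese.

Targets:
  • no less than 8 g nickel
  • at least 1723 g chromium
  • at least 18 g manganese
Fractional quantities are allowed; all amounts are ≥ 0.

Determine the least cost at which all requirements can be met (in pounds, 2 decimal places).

£9.53

Treat it as an LP. Let x1 = kg of steel scrap, x2 = kg of ferrochrome.
Minimize 0.5x1 + 3.32x2 s.t.:
  1x1 + 3x2 ≥ 8   (nickel)
  1x1 + 658x2 ≥ 1723   (chromium)
  6x1 + 3x2 ≥ 18   (manganese)
  x1, x2 ≥ 0.
Both inputs are positive at the optimum. Binding constraints: chromium and manganese.
Solving gives x1 = 1.692, x2 = 2.616.
Hence cost = 0.5·1.692 + 3.32·2.616 = £9.5311.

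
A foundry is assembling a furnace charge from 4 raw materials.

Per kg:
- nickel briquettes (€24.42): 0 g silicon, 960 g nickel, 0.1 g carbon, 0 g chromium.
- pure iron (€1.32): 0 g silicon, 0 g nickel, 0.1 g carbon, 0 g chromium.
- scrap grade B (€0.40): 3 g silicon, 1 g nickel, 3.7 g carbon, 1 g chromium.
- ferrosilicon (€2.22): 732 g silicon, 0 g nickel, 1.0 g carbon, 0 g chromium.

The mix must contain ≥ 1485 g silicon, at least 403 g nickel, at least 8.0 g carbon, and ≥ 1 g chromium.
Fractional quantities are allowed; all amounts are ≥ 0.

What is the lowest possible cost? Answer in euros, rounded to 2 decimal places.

€15.34

Let x1 = kg of nickel briquettes, x2 = kg of pure iron, x3 = kg of scrap grade B, x4 = kg of ferrosilicon.
Minimise 24.42x1 + 1.32x2 + 0.4x3 + 2.22x4 with:
  3x3 + 732x4 ≥ 1485   (silicon)
  960x1 + 1x3 ≥ 403   (nickel)
  0.1x1 + 0.1x2 + 3.7x3 + 1x4 ≥ 8   (carbon)
  1x3 ≥ 1   (chromium)
  x1, x2, x3, x4 ≥ 0.
The minimum-cost mix takes nothing from pure iron — only nickel briquettes, scrap grade B, ferrosilicon. There the silicon, nickel, carbon constraints are tight.
That vertex is x1 = 0.4181, x3 = 1.604, x4 = 2.022.
Hence cost = 24.42·0.4181 + 0.4·1.604 + 2.22·2.022 = €15.3404.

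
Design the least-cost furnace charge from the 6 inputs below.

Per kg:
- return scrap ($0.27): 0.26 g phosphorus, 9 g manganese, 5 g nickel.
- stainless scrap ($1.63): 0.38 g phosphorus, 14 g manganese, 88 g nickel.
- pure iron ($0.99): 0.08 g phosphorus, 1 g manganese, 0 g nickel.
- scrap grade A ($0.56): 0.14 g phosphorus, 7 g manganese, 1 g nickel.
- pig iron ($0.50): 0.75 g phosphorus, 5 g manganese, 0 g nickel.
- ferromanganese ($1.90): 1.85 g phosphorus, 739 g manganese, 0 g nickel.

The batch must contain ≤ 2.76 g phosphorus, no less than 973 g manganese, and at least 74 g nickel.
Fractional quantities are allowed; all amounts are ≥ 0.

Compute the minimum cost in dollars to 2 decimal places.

$3.84

Let x1 = kg of return scrap, x2 = kg of stainless scrap, x3 = kg of pure iron, x4 = kg of scrap grade A, x5 = kg of pig iron, x6 = kg of ferromanganese.
Minimize 0.27x1 + 1.63x2 + 0.99x3 + 0.56x4 + 0.5x5 + 1.9x6 subject to:
  0.26x1 + 0.38x2 + 0.08x3 + 0.14x4 + 0.75x5 + 1.85x6 ≤ 2.76   (phosphorus)
  9x1 + 14x2 + 1x3 + 7x4 + 5x5 + 739x6 ≥ 973   (manganese)
  5x1 + 88x2 + 1x4 ≥ 74   (nickel)
  x1, x2, x3, x4, x5, x6 ≥ 0.
The cheapest feasible vertex uses only stainless scrap, ferromanganese; return scrap, pure iron, scrap grade A, pig iron are not used. There the manganese and nickel constraints are tight.
That vertex is x2 = 0.8409, x6 = 1.301.
Total cost: 1.63·0.8409 + 1.9·1.301 = 3.8426.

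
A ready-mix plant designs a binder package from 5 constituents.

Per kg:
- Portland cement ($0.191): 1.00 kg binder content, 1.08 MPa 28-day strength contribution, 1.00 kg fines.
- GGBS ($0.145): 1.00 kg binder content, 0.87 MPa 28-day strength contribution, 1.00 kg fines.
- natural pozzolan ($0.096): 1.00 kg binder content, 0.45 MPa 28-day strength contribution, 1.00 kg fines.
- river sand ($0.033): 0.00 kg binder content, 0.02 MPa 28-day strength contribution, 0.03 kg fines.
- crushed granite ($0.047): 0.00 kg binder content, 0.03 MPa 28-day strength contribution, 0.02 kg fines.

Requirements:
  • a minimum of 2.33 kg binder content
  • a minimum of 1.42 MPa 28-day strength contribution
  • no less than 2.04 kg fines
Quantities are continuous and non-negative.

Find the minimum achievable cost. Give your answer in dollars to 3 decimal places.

$0.267

Let x1 = kg of Portland cement, x2 = kg of GGBS, x3 = kg of natural pozzolan, x4 = kg of river sand, x5 = kg of crushed granite.
Minimize 0.191x1 + 0.145x2 + 0.096x3 + 0.033x4 + 0.047x5 s.t.:
  1x1 + 1x2 + 1x3 ≥ 2.33   (binder content)
  1.08x1 + 0.87x2 + 0.45x3 + 0.02x4 + 0.03x5 ≥ 1.42   (28-day strength contribution)
  1x1 + 1x2 + 1x3 + 0.03x4 + 0.02x5 ≥ 2.04   (fines)
  x1, x2, x3, x4, x5 ≥ 0.
The minimum-cost mix takes nothing from Portland cement, river sand, crushed granite — only GGBS, natural pozzolan. There the binder content and 28-day strength contribution constraints are tight.
So GGBS = 0.8845 kg, natural pozzolan = 1.445 kg.
Cost = 0.145·0.8845 + 0.096·1.445 = 0.26697.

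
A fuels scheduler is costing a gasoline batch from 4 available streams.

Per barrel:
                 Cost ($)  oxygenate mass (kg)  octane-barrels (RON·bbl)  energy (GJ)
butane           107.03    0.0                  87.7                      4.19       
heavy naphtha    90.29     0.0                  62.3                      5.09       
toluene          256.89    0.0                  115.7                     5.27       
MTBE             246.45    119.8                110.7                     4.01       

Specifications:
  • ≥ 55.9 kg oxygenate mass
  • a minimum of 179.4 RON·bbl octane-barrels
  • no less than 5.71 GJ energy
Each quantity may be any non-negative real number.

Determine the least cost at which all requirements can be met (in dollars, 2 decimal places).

Let x1 = barrels of butane, x2 = barrels of heavy naphtha, x3 = barrels of toluene, x4 = barrels of MTBE.
min 107.03x1 + 90.29x2 + 256.89x3 + 246.45x4 subject to:
  119.8x4 ≥ 55.9   (oxygenate mass)
  87.7x1 + 62.3x2 + 115.7x3 + 110.7x4 ≥ 179.4   (octane-barrels)
  4.19x1 + 5.09x2 + 5.27x3 + 4.01x4 ≥ 5.71   (energy)
  x1, x2, x3, x4 ≥ 0.
The optimal basis is {butane, MTBE}; heavy naphtha, toluene drop out. Binding constraints: oxygenate mass and octane-barrels.
So butane = 1.4566 barrels, MTBE = 0.46661 barrels.
Objective = 107.03·1.4566 + 246.45·0.46661 = 270.8959.

$270.90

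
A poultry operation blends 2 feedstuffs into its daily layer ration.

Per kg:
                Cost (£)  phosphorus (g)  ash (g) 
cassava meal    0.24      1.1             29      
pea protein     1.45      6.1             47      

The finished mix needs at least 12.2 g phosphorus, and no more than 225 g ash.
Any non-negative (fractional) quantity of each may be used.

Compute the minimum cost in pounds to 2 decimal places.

£2.76

Set it up as a linear program. Let x1 = kg of cassava meal, x2 = kg of pea protein.
Minimise 0.24x1 + 1.45x2 with:
  1.1x1 + 6.1x2 ≥ 12.2   (phosphorus)
  29x1 + 47x2 ≤ 225   (ash)
  x1, x2 ≥ 0.
Both inputs are positive at the optimum. The phosphorus and ash requirements are met with equality.
Optimal quantities: cassava meal = 6.383 kg, pea protein = 0.849 kg.
Cost = 0.24·6.383 + 1.45·0.849 = 2.7630.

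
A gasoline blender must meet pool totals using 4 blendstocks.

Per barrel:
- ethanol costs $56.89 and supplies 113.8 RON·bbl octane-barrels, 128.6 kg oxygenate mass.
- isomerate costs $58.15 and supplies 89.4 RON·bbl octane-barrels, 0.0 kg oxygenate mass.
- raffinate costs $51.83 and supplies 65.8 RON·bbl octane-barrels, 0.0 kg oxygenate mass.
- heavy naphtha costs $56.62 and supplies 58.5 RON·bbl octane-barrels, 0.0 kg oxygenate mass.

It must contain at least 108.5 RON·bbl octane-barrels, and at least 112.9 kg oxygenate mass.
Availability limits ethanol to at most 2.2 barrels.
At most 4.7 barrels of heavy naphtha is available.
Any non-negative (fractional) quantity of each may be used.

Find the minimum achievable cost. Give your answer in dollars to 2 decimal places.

Treat it as an LP. Let x1 = barrels of ethanol, x2 = barrels of isomerate, x3 = barrels of raffinate, x4 = barrels of heavy naphtha.
min 56.89x1 + 58.15x2 + 51.83x3 + 56.62x4 subject to:
  113.8x1 + 89.4x2 + 65.8x3 + 58.5x4 ≥ 108.5   (octane-barrels)
  128.6x1 ≥ 112.9   (oxygenate mass)
  x1 ≤ 2.2
  x4 ≤ 4.7
  x1, x2, x3, x4 ≥ 0.
The optimal basis is {ethanol}; isomerate, raffinate, heavy naphtha drop out. The octane-barrels requirement is met with equality.
That vertex is x1 = 0.9534.
Objective = 56.89·0.9534 = 54.2389.

$54.24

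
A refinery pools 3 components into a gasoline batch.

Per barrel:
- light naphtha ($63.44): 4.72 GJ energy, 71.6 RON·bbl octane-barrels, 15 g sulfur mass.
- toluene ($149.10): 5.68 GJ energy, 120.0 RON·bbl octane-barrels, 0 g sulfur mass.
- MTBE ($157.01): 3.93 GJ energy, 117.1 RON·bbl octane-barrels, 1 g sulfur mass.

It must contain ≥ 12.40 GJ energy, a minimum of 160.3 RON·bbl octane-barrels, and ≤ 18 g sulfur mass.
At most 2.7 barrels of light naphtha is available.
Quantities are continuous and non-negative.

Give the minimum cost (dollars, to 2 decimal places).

$252.95

Set it up as a linear program. Let x1 = barrels of light naphtha, x2 = barrels of toluene, x3 = barrels of MTBE.
min 63.44x1 + 149.1x2 + 157.01x3 s.t.:
  4.72x1 + 5.68x2 + 3.93x3 ≥ 12.4   (energy)
  71.6x1 + 120x2 + 117.1x3 ≥ 160.3   (octane-barrels)
  15x1 + 1x3 ≤ 18   (sulfur mass)
  x1 ≤ 2.7
  x1, x2, x3 ≥ 0.
The optimal basis is {light naphtha, toluene}; MTBE drops out. There the energy and sulfur mass constraints are tight.
So light naphtha = 1.2 barrels, toluene = 1.1859 barrels.
Cost = 63.44·1.2 + 149.1·1.1859 = 252.9457.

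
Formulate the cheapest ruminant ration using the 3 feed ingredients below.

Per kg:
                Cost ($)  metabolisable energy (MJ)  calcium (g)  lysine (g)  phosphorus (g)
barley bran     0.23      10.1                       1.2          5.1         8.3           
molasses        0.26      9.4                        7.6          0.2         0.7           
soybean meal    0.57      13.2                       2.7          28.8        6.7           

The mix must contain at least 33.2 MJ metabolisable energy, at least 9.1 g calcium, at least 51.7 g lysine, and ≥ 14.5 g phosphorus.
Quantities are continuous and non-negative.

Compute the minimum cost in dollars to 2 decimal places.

This is a linear program. Let x1 = kg of barley bran, x2 = kg of molasses, x3 = kg of soybean meal.
Minimise 0.23x1 + 0.26x2 + 0.57x3 with:
  10.1x1 + 9.4x2 + 13.2x3 ≥ 33.2   (metabolisable energy)
  1.2x1 + 7.6x2 + 2.7x3 ≥ 9.1   (calcium)
  5.1x1 + 0.2x2 + 28.8x3 ≥ 51.7   (lysine)
  8.3x1 + 0.7x2 + 6.7x3 ≥ 14.5   (phosphorus)
  x1, x2, x3 ≥ 0.
The optimal mix uses every input. There the metabolisable energy, calcium, lysine constraints are tight.
That vertex is x1 = 0.6228, x2 = 0.5017, x3 = 1.681.
Hence cost = 0.23·0.6228 + 0.26·0.5017 + 0.57·1.681 = $1.2319.

$1.23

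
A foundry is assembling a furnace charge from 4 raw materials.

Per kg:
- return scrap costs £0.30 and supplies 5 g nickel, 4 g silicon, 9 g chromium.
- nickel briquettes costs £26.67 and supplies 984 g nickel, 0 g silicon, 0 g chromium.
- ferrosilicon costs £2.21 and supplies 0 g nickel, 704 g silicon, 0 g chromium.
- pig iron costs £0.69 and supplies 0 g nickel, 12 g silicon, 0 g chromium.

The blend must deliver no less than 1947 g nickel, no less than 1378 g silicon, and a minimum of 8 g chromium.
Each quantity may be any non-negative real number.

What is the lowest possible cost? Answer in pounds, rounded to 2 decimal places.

Set it up as a linear program. Let x1 = kg of return scrap, x2 = kg of nickel briquettes, x3 = kg of ferrosilicon, x4 = kg of pig iron.
min 0.3x1 + 26.67x2 + 2.21x3 + 0.69x4 with:
  5x1 + 984x2 ≥ 1947   (nickel)
  4x1 + 704x3 + 12x4 ≥ 1378   (silicon)
  9x1 ≥ 8   (chromium)
  x1, x2, x3, x4 ≥ 0.
The cheapest feasible vertex uses only return scrap, nickel briquettes, ferrosilicon; pig iron is not used. The nickel, silicon, chromium requirements are met with equality.
That vertex is x1 = 0.8889, x2 = 1.974, x3 = 1.952.
Cost = 0.3·0.8889 + 26.67·1.974 + 2.21·1.952 = 57.2272.

£57.23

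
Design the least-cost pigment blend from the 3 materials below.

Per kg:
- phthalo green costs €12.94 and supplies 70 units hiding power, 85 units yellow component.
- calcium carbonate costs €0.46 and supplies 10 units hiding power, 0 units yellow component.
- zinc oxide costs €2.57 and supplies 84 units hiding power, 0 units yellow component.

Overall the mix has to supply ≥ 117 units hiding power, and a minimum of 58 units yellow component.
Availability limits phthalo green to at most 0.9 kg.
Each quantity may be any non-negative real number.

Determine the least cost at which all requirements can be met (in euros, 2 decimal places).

€10.95

Treat it as an LP. Let x1 = kg of phthalo green, x2 = kg of calcium carbonate, x3 = kg of zinc oxide.
Minimize 12.94x1 + 0.46x2 + 2.57x3 with:
  70x1 + 10x2 + 84x3 ≥ 117   (hiding power)
  85x1 ≥ 58   (yellow component)
  x1 ≤ 0.9
  x1, x2, x3 ≥ 0.
The minimum-cost mix takes nothing from calcium carbonate — only phthalo green, zinc oxide. Binding constraints: hiding power and yellow component.
So phthalo green = 0.6824 kg, zinc oxide = 0.8242 kg.
Cost = 12.94·0.6824 + 2.57·0.8242 = 10.9485.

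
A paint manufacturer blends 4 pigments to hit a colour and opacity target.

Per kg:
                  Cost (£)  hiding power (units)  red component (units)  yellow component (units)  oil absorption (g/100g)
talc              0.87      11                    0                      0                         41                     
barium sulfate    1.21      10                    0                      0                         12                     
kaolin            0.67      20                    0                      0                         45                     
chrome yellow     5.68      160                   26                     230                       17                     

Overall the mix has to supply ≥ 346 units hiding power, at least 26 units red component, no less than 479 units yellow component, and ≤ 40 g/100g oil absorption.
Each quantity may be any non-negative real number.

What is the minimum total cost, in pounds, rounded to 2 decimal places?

£12.28

Let x1 = kg of talc, x2 = kg of barium sulfate, x3 = kg of kaolin, x4 = kg of chrome yellow.
Minimise 0.87x1 + 1.21x2 + 0.67x3 + 5.68x4 subject to:
  11x1 + 10x2 + 20x3 + 160x4 ≥ 346   (hiding power)
  26x4 ≥ 26   (red component)
  230x4 ≥ 479   (yellow component)
  41x1 + 12x2 + 45x3 + 17x4 ≤ 40   (oil absorption)
  x1, x2, x3, x4 ≥ 0.
The cheapest feasible vertex uses only kaolin, chrome yellow; talc, barium sulfate are not used. There the hiding power and oil absorption constraints are tight.
That vertex is x3 = 0.07551, x4 = 2.153.
Cost = 0.67·0.07551 + 5.68·2.153 = 12.2796.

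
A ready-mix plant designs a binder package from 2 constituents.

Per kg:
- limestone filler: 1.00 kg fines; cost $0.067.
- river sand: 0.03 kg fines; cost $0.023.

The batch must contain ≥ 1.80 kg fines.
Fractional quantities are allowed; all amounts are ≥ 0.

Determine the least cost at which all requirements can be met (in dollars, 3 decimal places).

$0.121

Treat it as an LP. Let x1 = kg of limestone filler, x2 = kg of river sand.
Minimize 0.067x1 + 0.023x2 with:
  1x1 + 0.03x2 ≥ 1.8   (fines)
  x1, x2 ≥ 0.
The optimal basis is {limestone filler}; river sand drops out. There the fines constraint is tight.
Optimal quantities: limestone filler = 1.8 kg.
Total cost: 0.067·1.8 = 0.12060.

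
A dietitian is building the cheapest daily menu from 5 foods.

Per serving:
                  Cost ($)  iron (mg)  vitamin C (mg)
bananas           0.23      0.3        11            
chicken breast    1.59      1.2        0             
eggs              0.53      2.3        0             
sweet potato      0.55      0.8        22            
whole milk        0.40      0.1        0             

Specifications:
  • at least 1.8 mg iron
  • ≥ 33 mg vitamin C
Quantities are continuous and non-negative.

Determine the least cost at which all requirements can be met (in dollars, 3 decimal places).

$0.897

Treat it as an LP. Let x1 = servings of bananas, x2 = servings of chicken breast, x3 = servings of eggs, x4 = servings of sweet potato, x5 = servings of whole milk.
Minimize 0.23x1 + 1.59x2 + 0.53x3 + 0.55x4 + 0.4x5 subject to:
  0.3x1 + 1.2x2 + 2.3x3 + 0.8x4 + 0.1x5 ≥ 1.8   (iron)
  11x1 + 22x4 ≥ 33   (vitamin C)
  x1, x2, x3, x4, x5 ≥ 0.
At the optimum only bananas, eggs are positive (chicken breast, sweet potato, whole milk = 0). The iron and vitamin C requirements are met with equality.
Optimal quantities: bananas = 3 servings, eggs = 0.3913 servings.
Objective = 0.23·3 + 0.53·0.3913 = 0.89739.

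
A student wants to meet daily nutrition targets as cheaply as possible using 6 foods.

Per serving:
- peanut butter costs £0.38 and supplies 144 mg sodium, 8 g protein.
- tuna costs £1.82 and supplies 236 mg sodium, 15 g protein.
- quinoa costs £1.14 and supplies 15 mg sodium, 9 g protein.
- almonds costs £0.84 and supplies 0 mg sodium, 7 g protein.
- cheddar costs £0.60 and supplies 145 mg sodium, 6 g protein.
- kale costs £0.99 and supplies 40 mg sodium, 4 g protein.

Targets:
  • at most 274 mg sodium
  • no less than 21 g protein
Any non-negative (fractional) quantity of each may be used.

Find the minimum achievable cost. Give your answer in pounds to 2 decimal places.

Let x1 = servings of peanut butter, x2 = servings of tuna, x3 = servings of quinoa, x4 = servings of almonds, x5 = servings of cheddar, x6 = servings of kale.
Minimize 0.38x1 + 1.82x2 + 1.14x3 + 0.84x4 + 0.6x5 + 0.99x6 s.t.:
  144x1 + 236x2 + 15x3 + 145x5 + 40x6 ≤ 274   (sodium)
  8x1 + 15x2 + 9x3 + 7x4 + 6x5 + 4x6 ≥ 21   (protein)
  x1, x2, x3, x4, x5, x6 ≥ 0.
The cheapest feasible vertex uses only peanut butter, almonds; tuna, quinoa, cheddar, kale are not used. Binding constraints: sodium and protein.
That vertex is x1 = 1.903, x4 = 0.8254.
Objective = 0.38·1.903 + 0.84·0.8254 = 1.4165.

£1.42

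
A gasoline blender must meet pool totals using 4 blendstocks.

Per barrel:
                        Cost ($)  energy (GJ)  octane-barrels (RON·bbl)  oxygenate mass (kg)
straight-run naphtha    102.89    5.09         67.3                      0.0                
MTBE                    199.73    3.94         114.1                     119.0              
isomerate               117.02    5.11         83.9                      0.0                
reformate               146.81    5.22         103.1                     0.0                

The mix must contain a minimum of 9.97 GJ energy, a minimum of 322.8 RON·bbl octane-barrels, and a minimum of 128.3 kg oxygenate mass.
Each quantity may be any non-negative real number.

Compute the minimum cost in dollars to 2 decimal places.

$493.99

Set it up as a linear program. Let x1 = barrels of straight-run naphtha, x2 = barrels of MTBE, x3 = barrels of isomerate, x4 = barrels of reformate.
Minimize 102.89x1 + 199.73x2 + 117.02x3 + 146.81x4 s.t.:
  5.09x1 + 3.94x2 + 5.11x3 + 5.22x4 ≥ 9.97   (energy)
  67.3x1 + 114.1x2 + 83.9x3 + 103.1x4 ≥ 322.8   (octane-barrels)
  119x2 ≥ 128.3   (oxygenate mass)
  x1, x2, x3, x4 ≥ 0.
The minimum-cost mix takes nothing from straight-run naphtha, reformate — only MTBE, isomerate. Binding constraints: octane-barrels and oxygenate mass.
Solving gives x2 = 1.07815, x3 = 2.3812.
Total cost: 199.73·1.07815 + 117.02·2.3812 = 493.9869.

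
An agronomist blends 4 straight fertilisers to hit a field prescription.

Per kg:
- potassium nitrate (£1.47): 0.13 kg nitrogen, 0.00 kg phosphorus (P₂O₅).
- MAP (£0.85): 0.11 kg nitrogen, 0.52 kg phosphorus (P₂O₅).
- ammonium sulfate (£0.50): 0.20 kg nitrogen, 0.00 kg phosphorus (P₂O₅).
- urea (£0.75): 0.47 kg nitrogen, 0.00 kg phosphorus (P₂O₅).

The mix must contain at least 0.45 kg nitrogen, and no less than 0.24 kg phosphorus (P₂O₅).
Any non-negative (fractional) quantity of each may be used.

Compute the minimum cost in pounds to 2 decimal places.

£1.03

Let x1 = kg of potassium nitrate, x2 = kg of MAP, x3 = kg of ammonium sulfate, x4 = kg of urea.
Minimise 1.47x1 + 0.85x2 + 0.5x3 + 0.75x4 with:
  0.13x1 + 0.11x2 + 0.2x3 + 0.47x4 ≥ 0.45   (nitrogen)
  0.52x2 ≥ 0.24   (phosphorus (P₂O₅))
  x1, x2, x3, x4 ≥ 0.
The minimum-cost mix takes nothing from potassium nitrate, ammonium sulfate — only MAP, urea. There the nitrogen and phosphorus (P₂O₅) constraints are tight.
That vertex is x2 = 0.4615, x4 = 0.8494.
Objective = 0.85·0.4615 + 0.75·0.8494 = 1.0293.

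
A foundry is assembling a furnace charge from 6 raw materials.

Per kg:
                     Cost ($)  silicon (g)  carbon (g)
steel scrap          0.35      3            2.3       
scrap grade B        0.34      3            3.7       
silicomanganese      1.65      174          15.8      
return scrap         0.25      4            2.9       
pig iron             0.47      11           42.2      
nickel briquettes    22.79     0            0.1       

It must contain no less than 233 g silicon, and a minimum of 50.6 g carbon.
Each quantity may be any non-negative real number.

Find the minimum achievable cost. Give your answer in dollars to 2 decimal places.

$2.47

Set it up as a linear program. Let x1 = kg of steel scrap, x2 = kg of scrap grade B, x3 = kg of silicomanganese, x4 = kg of return scrap, x5 = kg of pig iron, x6 = kg of nickel briquettes.
min 0.35x1 + 0.34x2 + 1.65x3 + 0.25x4 + 0.47x5 + 22.79x6 subject to:
  3x1 + 3x2 + 174x3 + 4x4 + 11x5 ≥ 233   (silicon)
  2.3x1 + 3.7x2 + 15.8x3 + 2.9x4 + 42.2x5 + 0.1x6 ≥ 50.6   (carbon)
  x1, x2, x3, x4, x5, x6 ≥ 0.
The optimal basis is {silicomanganese, pig iron}; steel scrap, scrap grade B, return scrap, nickel briquettes drop out. There the silicon and carbon constraints are tight.
That vertex is x3 = 1.294, x5 = 0.7146.
Hence cost = 1.65·1.294 + 0.47·0.7146 = $2.4710.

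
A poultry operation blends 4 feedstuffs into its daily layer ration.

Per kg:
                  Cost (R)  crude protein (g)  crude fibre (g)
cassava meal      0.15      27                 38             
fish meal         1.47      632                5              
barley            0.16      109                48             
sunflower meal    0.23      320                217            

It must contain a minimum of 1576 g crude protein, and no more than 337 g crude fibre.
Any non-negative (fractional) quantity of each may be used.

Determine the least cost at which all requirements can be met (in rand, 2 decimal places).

R2.89

Treat it as an LP. Let x1 = kg of cassava meal, x2 = kg of fish meal, x3 = kg of barley, x4 = kg of sunflower meal.
Minimise 0.15x1 + 1.47x2 + 0.16x3 + 0.23x4 subject to:
  27x1 + 632x2 + 109x3 + 320x4 ≥ 1576   (crude protein)
  38x1 + 5x2 + 48x3 + 217x4 ≤ 337   (crude fibre)
  x1, x2, x3, x4 ≥ 0.
The optimal basis is {fish meal, sunflower meal}; cassava meal, barley drop out. There the crude protein and crude fibre constraints are tight.
That vertex is x2 = 1.727, x4 = 1.513.
Total cost: 1.47·1.727 + 0.23·1.513 = 2.8867.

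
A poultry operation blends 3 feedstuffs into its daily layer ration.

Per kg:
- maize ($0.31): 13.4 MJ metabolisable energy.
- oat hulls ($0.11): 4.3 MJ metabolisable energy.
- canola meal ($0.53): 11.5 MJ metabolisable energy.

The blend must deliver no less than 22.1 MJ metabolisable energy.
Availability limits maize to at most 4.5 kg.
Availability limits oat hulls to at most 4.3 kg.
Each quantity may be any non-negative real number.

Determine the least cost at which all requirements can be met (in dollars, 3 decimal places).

Treat it as an LP. Let x1 = kg of maize, x2 = kg of oat hulls, x3 = kg of canola meal.
Minimize 0.31x1 + 0.11x2 + 0.53x3 subject to:
  13.4x1 + 4.3x2 + 11.5x3 ≥ 22.1   (metabolisable energy)
  x1 ≤ 4.5
  x2 ≤ 4.3
  x1, x2, x3 ≥ 0.
The minimum-cost mix takes nothing from oat hulls, canola meal — only maize. There the metabolisable energy constraint is tight.
Solving gives x1 = 1.649.
Total cost: 0.31·1.649 = 0.51119.

$0.511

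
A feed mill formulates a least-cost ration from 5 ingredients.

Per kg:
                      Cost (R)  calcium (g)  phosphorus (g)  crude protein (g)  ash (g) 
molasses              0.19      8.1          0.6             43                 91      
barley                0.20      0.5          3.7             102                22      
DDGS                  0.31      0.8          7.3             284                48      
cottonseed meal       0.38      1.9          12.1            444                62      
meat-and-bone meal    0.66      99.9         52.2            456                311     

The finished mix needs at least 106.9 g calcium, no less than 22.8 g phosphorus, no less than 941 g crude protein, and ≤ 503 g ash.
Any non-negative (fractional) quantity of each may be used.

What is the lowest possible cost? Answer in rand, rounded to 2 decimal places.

Let x1 = kg of molasses, x2 = kg of barley, x3 = kg of DDGS, x4 = kg of cottonseed meal, x5 = kg of meat-and-bone meal.
min 0.19x1 + 0.2x2 + 0.31x3 + 0.38x4 + 0.66x5 with:
  8.1x1 + 0.5x2 + 0.8x3 + 1.9x4 + 99.9x5 ≥ 106.9   (calcium)
  0.6x1 + 3.7x2 + 7.3x3 + 12.1x4 + 52.2x5 ≥ 22.8   (phosphorus)
  43x1 + 102x2 + 284x3 + 444x4 + 456x5 ≥ 941   (crude protein)
  91x1 + 22x2 + 48x3 + 62x4 + 311x5 ≤ 503   (ash)
  x1, x2, x3, x4, x5 ≥ 0.
The minimum-cost mix takes nothing from molasses, barley, DDGS — only cottonseed meal, meat-and-bone meal. There the calcium and crude protein constraints are tight.
So cottonseed meal = 1.041 kg, meat-and-bone meal = 1.05 kg.
Hence cost = 0.38·1.041 + 0.66·1.05 = R1.0886.

R1.09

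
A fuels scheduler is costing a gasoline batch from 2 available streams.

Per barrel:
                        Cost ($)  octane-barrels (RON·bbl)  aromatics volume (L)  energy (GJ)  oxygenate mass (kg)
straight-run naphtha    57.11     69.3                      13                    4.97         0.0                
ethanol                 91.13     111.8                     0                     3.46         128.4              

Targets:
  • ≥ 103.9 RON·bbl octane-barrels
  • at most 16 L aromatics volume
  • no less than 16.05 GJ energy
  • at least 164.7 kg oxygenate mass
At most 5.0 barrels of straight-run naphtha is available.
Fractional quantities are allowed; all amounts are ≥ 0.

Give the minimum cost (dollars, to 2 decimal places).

$331.91

This is a linear program. Let x1 = barrels of straight-run naphtha, x2 = barrels of ethanol.
Minimize 57.11x1 + 91.13x2 subject to:
  69.3x1 + 111.8x2 ≥ 103.9   (octane-barrels)
  13x1 ≤ 16   (aromatics volume)
  4.97x1 + 3.46x2 ≥ 16.05   (energy)
  128.4x2 ≥ 164.7   (oxygenate mass)
  x1 ≤ 5
  x1, x2 ≥ 0.
Both inputs are positive at the optimum. The aromatics volume and energy requirements are met with equality.
That vertex is x1 = 1.2308, x2 = 2.8708.
Cost = 57.11·1.2308 + 91.13·2.8708 = 331.9070.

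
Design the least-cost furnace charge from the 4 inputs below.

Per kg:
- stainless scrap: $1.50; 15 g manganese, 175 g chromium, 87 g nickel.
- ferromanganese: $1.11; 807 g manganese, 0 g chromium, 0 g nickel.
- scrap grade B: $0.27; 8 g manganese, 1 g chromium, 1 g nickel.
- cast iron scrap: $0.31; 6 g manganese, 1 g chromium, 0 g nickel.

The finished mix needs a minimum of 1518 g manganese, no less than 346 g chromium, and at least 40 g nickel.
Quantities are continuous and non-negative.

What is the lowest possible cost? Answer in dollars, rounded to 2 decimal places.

This is a linear program. Let x1 = kg of stainless scrap, x2 = kg of ferromanganese, x3 = kg of scrap grade B, x4 = kg of cast iron scrap.
Minimise 1.5x1 + 1.11x2 + 0.27x3 + 0.31x4 with:
  15x1 + 807x2 + 8x3 + 6x4 ≥ 1518   (manganese)
  175x1 + 1x3 + 1x4 ≥ 346   (chromium)
  87x1 + 1x3 ≥ 40   (nickel)
  x1, x2, x3, x4 ≥ 0.
The optimal basis is {stainless scrap, ferromanganese}; scrap grade B, cast iron scrap drop out. The manganese and chromium requirements are met with equality.
Solving gives x1 = 1.977, x2 = 1.844.
Objective = 1.5·1.977 + 1.11·1.844 = 5.0123.

$5.01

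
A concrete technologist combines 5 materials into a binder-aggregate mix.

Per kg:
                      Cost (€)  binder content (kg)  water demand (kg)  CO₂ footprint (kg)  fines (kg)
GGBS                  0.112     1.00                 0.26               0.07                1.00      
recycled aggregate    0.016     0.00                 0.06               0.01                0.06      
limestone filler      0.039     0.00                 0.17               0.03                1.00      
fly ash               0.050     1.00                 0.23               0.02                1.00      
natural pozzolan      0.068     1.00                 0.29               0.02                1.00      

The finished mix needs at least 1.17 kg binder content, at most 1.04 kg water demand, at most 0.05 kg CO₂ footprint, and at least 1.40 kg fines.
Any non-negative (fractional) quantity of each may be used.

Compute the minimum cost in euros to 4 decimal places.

This is a linear program. Let x1 = kg of GGBS, x2 = kg of recycled aggregate, x3 = kg of limestone filler, x4 = kg of fly ash, x5 = kg of natural pozzolan.
Minimise 0.112x1 + 0.016x2 + 0.039x3 + 0.05x4 + 0.068x5 s.t.:
  1x1 + 1x4 + 1x5 ≥ 1.17   (binder content)
  0.26x1 + 0.06x2 + 0.17x3 + 0.23x4 + 0.29x5 ≤ 1.04   (water demand)
  0.07x1 + 0.01x2 + 0.03x3 + 0.02x4 + 0.02x5 ≤ 0.05   (CO₂ footprint)
  1x1 + 0.06x2 + 1x3 + 1x4 + 1x5 ≥ 1.4   (fines)
  x1, x2, x3, x4, x5 ≥ 0.
The cheapest feasible vertex uses only limestone filler, fly ash; GGBS, recycled aggregate, natural pozzolan are not used. Binding constraints: binder content and fines.
Optimal quantities: limestone filler = 0.23 kg, fly ash = 1.17 kg.
Hence cost = 0.039·0.23 + 0.05·1.17 = €0.067470.

€0.0675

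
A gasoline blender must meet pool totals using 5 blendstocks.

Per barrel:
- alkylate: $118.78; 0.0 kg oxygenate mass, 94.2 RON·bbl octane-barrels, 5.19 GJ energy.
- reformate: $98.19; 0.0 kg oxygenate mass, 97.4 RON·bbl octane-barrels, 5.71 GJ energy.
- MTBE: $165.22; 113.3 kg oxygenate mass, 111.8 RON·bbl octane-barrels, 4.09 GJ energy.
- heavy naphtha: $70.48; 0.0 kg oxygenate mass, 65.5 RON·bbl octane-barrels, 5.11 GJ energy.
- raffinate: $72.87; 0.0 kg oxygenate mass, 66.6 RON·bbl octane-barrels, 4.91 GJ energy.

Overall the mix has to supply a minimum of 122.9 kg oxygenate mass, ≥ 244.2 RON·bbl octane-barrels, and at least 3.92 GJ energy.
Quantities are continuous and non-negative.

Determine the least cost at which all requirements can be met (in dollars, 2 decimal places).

This is a linear program. Let x1 = barrels of alkylate, x2 = barrels of reformate, x3 = barrels of MTBE, x4 = barrels of heavy naphtha, x5 = barrels of raffinate.
Minimize 118.78x1 + 98.19x2 + 165.22x3 + 70.48x4 + 72.87x5 with:
  113.3x3 ≥ 122.9   (oxygenate mass)
  94.2x1 + 97.4x2 + 111.8x3 + 65.5x4 + 66.6x5 ≥ 244.2   (octane-barrels)
  5.19x1 + 5.71x2 + 4.09x3 + 5.11x4 + 4.91x5 ≥ 3.92   (energy)
  x1, x2, x3, x4, x5 ≥ 0.
At the optimum only reformate, MTBE are positive (alkylate, heavy naphtha, raffinate = 0). The oxygenate mass and octane-barrels requirements are met with equality.
Solving gives x2 = 1.2621, x3 = 1.0847.
Cost = 98.19·1.2621 + 165.22·1.0847 = 303.1397.

$303.14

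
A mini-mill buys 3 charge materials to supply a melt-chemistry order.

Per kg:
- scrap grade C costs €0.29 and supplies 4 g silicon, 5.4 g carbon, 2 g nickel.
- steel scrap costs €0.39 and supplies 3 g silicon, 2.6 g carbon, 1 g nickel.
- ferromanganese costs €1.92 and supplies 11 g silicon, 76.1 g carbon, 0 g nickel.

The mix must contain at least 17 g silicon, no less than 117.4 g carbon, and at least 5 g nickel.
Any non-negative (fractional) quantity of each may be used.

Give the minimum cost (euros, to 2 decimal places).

€3.35

Set it up as a linear program. Let x1 = kg of scrap grade C, x2 = kg of steel scrap, x3 = kg of ferromanganese.
min 0.29x1 + 0.39x2 + 1.92x3 subject to:
  4x1 + 3x2 + 11x3 ≥ 17   (silicon)
  5.4x1 + 2.6x2 + 76.1x3 ≥ 117.4   (carbon)
  2x1 + 1x2 ≥ 5   (nickel)
  x1, x2, x3 ≥ 0.
The cheapest feasible vertex uses only scrap grade C, ferromanganese; steel scrap is not used. Binding constraints: carbon and nickel.
Solving gives x1 = 2.5, x3 = 1.365.
Hence cost = 0.29·2.5 + 1.92·1.365 = €3.3458.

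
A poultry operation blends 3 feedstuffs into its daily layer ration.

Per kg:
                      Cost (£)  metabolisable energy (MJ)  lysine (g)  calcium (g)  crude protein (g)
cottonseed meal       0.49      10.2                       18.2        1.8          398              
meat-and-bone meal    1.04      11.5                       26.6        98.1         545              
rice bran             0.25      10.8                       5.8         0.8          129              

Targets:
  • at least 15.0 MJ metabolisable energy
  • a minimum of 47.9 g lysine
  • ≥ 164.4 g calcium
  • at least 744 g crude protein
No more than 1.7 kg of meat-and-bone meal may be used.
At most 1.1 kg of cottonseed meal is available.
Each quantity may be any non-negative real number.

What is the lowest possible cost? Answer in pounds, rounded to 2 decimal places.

Let x1 = kg of cottonseed meal, x2 = kg of meat-and-bone meal, x3 = kg of rice bran.
Minimise 0.49x1 + 1.04x2 + 0.25x3 with:
  10.2x1 + 11.5x2 + 10.8x3 ≥ 15   (metabolisable energy)
  18.2x1 + 26.6x2 + 5.8x3 ≥ 47.9   (lysine)
  1.8x1 + 98.1x2 + 0.8x3 ≥ 164.4   (calcium)
  398x1 + 545x2 + 129x3 ≥ 744   (crude protein)
  x2 ≤ 1.7
  x1 ≤ 1.1
  x1, x2, x3 ≥ 0.
The optimal basis is {cottonseed meal, meat-and-bone meal}; rice bran drops out. There the lysine and calcium constraints are tight.
Optimal quantities: cottonseed meal = 0.1876 kg, meat-and-bone meal = 1.672 kg.
Objective = 0.49·0.1876 + 1.04·1.672 = 1.8308.

£1.83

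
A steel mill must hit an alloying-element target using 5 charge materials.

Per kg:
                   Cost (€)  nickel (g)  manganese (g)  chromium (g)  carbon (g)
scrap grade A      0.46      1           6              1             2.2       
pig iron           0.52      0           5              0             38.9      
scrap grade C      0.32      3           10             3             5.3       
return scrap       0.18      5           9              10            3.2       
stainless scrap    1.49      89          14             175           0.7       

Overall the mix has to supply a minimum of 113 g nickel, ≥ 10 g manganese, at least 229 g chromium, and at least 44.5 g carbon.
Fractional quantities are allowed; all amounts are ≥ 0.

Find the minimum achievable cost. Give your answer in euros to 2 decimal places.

€2.53

Let x1 = kg of scrap grade A, x2 = kg of pig iron, x3 = kg of scrap grade C, x4 = kg of return scrap, x5 = kg of stainless scrap.
Minimize 0.46x1 + 0.52x2 + 0.32x3 + 0.18x4 + 1.49x5 subject to:
  1x1 + 3x3 + 5x4 + 89x5 ≥ 113   (nickel)
  6x1 + 5x2 + 10x3 + 9x4 + 14x5 ≥ 10   (manganese)
  1x1 + 3x3 + 10x4 + 175x5 ≥ 229   (chromium)
  2.2x1 + 38.9x2 + 5.3x3 + 3.2x4 + 0.7x5 ≥ 44.5   (carbon)
  x1, x2, x3, x4, x5 ≥ 0.
The cheapest feasible vertex uses only pig iron, stainless scrap; scrap grade A, scrap grade C, return scrap are not used. Binding constraints: chromium and carbon.
Optimal quantities: pig iron = 1.12 kg, stainless scrap = 1.309 kg.
Objective = 0.52·1.12 + 1.49·1.309 = 2.5328.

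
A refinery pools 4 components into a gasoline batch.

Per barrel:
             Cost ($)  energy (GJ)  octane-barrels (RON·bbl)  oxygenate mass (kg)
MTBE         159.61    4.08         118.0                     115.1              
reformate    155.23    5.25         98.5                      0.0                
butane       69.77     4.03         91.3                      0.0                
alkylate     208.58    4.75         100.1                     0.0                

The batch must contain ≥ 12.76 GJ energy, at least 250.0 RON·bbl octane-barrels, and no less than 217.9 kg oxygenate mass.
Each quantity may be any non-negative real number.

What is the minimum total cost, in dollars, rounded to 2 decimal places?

$389.35

Treat it as an LP. Let x1 = barrels of MTBE, x2 = barrels of reformate, x3 = barrels of butane, x4 = barrels of alkylate.
Minimise 159.61x1 + 155.23x2 + 69.77x3 + 208.58x4 subject to:
  4.08x1 + 5.25x2 + 4.03x3 + 4.75x4 ≥ 12.76   (energy)
  118x1 + 98.5x2 + 91.3x3 + 100.1x4 ≥ 250   (octane-barrels)
  115.1x1 ≥ 217.9   (oxygenate mass)
  x1, x2, x3, x4 ≥ 0.
The optimal basis is {MTBE, butane}; reformate, alkylate drop out. Binding constraints: energy and oxygenate mass.
Solving gives x1 = 1.893, x3 = 1.25.
Objective = 159.61·1.893 + 69.77·1.25 = 389.3542.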